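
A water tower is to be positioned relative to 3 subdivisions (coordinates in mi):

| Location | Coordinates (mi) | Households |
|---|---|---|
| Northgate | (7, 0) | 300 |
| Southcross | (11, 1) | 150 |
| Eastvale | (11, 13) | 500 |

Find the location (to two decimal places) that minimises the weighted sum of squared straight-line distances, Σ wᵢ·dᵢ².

The minimiser of Σwᵢ‖p−pᵢ‖² is the weighted centroid p* = (Σwᵢpᵢ)/(Σwᵢ).
Σwᵢ = 950.
Σwᵢxᵢ = 300·7 + 150·11 + 500·11 = 9250.
Σwᵢyᵢ = 300·0 + 150·1 + 500·13 = 6650.
x* = 9250/950 = 9.74, y* = 6650/950 = 7.00.

(9.74, 7.00)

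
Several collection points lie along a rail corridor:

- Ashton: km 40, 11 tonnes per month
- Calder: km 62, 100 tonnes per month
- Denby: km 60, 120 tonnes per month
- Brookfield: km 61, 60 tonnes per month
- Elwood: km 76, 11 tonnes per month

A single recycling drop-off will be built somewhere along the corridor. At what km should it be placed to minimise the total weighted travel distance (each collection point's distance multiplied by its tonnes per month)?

x = 61

For a sum of weighted absolute distances on a line, the optimum is the weighted median (not the mean). Total weight W = 302; half-weight = 151.
Sort by position and accumulate weight:
  km 40 (Ashton, w=11) → cum 11
  km 60 (Denby, w=120) → cum 131
  km 61 (Brookfield, w=60) → cum 191  ≥ 151 → median here
  km 62 (Calder, w=100) → cum 291
  km 76 (Elwood, w=11) → cum 302
Optimal location: km 61.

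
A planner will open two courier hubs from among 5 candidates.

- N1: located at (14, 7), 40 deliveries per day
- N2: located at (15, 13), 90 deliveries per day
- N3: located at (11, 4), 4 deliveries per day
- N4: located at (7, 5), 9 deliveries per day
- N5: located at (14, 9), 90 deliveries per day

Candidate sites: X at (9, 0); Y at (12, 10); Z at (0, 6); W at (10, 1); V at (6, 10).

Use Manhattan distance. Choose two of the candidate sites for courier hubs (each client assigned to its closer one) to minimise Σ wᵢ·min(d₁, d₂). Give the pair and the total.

{Y, W}, total 1089

Evaluate every pair (each demand assigned to the nearer of the two):
  {Y, W}: total = 1089
  {Y, V}: total = 1092
  {X, Y}: total = 1097
  {Y, Z}: total = 1110
  {W, V}: total = 2360
  {X, V}: total = 2408
  {Z, V}: total = 2428
  {X, W}: total = 3089
  {Z, W}: total = 3089
  {X, Z}: total = 3537
Best pair: {Y, W} with total 1089.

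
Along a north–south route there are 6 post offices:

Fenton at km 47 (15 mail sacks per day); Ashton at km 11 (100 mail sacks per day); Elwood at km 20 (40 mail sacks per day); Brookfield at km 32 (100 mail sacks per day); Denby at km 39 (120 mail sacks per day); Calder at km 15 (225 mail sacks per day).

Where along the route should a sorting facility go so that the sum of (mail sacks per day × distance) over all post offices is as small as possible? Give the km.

For a sum of weighted absolute distances on a line, the optimum is the weighted median (not the mean). Total weight W = 600; half-weight = 300.
Sort by position and accumulate weight:
  km 11 (Ashton, w=100) → cum 100
  km 15 (Calder, w=225) → cum 325  ≥ 300 → median here
  km 20 (Elwood, w=40) → cum 365
  km 32 (Brookfield, w=100) → cum 465
  km 39 (Denby, w=120) → cum 585
  km 47 (Fenton, w=15) → cum 600
Optimal location: km 15.

x = 15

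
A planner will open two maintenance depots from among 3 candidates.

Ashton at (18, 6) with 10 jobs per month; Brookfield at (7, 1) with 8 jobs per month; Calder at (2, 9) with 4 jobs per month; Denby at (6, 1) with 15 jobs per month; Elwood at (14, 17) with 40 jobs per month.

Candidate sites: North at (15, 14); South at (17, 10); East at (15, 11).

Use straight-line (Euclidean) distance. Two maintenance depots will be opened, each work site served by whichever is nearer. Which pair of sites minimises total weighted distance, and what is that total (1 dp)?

Evaluate every pair (each demand assigned to the nearer of the two):
  {North, East}: total = 541.7
  {North, South}: total = 544.3
  {South, East}: total = 641.4
Best pair: {North, East} with total 541.7.

{North, East}, total 541.7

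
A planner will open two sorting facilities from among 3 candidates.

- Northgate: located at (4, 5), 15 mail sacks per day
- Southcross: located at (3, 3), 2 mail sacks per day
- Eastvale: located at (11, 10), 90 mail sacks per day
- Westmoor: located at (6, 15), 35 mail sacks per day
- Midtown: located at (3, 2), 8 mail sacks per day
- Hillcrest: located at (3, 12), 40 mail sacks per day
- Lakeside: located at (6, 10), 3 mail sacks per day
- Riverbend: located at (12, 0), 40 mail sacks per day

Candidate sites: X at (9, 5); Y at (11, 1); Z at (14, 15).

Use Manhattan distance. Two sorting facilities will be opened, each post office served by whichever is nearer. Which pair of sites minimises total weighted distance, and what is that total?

Evaluate every pair (each demand assigned to the nearer of the two):
  {X, Y}: total = 1872
  {Y, Z}: total = 1936
  {X, Z}: total = 1937
Best pair: {X, Y} with total 1872.

{X, Y}, total 1872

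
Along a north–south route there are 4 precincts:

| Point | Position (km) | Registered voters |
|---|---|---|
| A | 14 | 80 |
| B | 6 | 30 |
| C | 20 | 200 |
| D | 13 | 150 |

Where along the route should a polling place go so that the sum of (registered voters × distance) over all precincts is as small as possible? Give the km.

x = 14

For a sum of weighted absolute distances on a line, the optimum is the weighted median (not the mean). Total weight W = 460; half-weight = 230.
Sort by position and accumulate weight:
  km 6 (B, w=30) → cum 30
  km 13 (D, w=150) → cum 180
  km 14 (A, w=80) → cum 260  ≥ 230 → median here
  km 20 (C, w=200) → cum 460
Optimal location: km 14.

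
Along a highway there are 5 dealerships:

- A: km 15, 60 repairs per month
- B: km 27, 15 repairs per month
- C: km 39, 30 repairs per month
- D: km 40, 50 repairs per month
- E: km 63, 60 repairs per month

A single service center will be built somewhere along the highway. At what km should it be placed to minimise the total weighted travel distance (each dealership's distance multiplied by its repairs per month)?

For a sum of weighted absolute distances on a line, the optimum is the weighted median (not the mean). Total weight W = 215; half-weight = 107.5.
Sort by position and accumulate weight:
  km 15 (A, w=60) → cum 60
  km 27 (B, w=15) → cum 75
  km 39 (C, w=30) → cum 105
  km 40 (D, w=50) → cum 155  ≥ 107.5 → median here
  km 63 (E, w=60) → cum 215
Optimal location: km 40.

x = 40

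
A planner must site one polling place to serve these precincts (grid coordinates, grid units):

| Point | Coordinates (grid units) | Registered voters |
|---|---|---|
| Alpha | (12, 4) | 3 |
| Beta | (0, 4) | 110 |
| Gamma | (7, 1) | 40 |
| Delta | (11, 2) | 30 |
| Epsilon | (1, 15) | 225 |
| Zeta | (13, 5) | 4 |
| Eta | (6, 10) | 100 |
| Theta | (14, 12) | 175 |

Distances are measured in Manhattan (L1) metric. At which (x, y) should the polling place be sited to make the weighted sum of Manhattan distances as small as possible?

Manhattan distance separates: Σwᵢ(|x−xᵢ|+|y−yᵢ|) = Σwᵢ|x−xᵢ| + Σwᵢ|y−yᵢ|, so x and y are optimised independently as 1-D weighted medians.
Total weight W = 687; half = 343.5.
x-coordinate, sorted with cumulative weight:
  x=0 (Beta, w=110) cum 110
  x=1 (Epsilon, w=225) cum 335
  x=6 (Eta, w=100) cum 435  ← median
  x=7 (Gamma, w=40) cum 475
  x=11 (Delta, w=30) cum 505
  x=12 (Alpha, w=3) cum 508
  x=13 (Zeta, w=4) cum 512
  x=14 (Theta, w=175) cum 687
⇒ x* = 6
y-coordinate, sorted with cumulative weight:
  y=1 (Gamma, w=40) cum 40
  y=2 (Delta, w=30) cum 70
  y=4 (Alpha, w=3) cum 73
  y=4 (Beta, w=110) cum 183
  y=5 (Zeta, w=4) cum 187
  y=10 (Eta, w=100) cum 287
  y=12 (Theta, w=175) cum 462  ← median
  y=15 (Epsilon, w=225) cum 687
⇒ y* = 12

(6, 12)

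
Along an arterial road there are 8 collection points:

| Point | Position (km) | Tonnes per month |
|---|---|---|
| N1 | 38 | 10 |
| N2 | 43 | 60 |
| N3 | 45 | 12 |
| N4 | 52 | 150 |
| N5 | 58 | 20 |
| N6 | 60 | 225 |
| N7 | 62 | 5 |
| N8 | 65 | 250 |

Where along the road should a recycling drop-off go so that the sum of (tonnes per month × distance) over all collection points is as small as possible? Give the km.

x = 60

For a sum of weighted absolute distances on a line, the optimum is the weighted median (not the mean). Total weight W = 732; half-weight = 366.
Sort by position and accumulate weight:
  km 38 (N1, w=10) → cum 10
  km 43 (N2, w=60) → cum 70
  km 45 (N3, w=12) → cum 82
  km 52 (N4, w=150) → cum 232
  km 58 (N5, w=20) → cum 252
  km 60 (N6, w=225) → cum 477  ≥ 366 → median here
  km 62 (N7, w=5) → cum 482
  km 65 (N8, w=250) → cum 732
Optimal location: km 60.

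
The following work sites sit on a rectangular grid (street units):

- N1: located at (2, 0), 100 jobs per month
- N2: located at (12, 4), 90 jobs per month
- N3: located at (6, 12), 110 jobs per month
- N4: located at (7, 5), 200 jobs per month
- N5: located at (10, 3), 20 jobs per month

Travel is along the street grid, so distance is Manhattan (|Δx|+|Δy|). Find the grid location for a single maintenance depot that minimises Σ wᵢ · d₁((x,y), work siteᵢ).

(7, 5)

Manhattan distance separates: Σwᵢ(|x−xᵢ|+|y−yᵢ|) = Σwᵢ|x−xᵢ| + Σwᵢ|y−yᵢ|, so x and y are optimised independently as 1-D weighted medians.
Total weight W = 520; half = 260.
x-coordinate, sorted with cumulative weight:
  x=2 (N1, w=100) cum 100
  x=6 (N3, w=110) cum 210
  x=7 (N4, w=200) cum 410  ← median
  x=10 (N5, w=20) cum 430
  x=12 (N2, w=90) cum 520
⇒ x* = 7
y-coordinate, sorted with cumulative weight:
  y=0 (N1, w=100) cum 100
  y=3 (N5, w=20) cum 120
  y=4 (N2, w=90) cum 210
  y=5 (N4, w=200) cum 410  ← median
  y=12 (N3, w=110) cum 520
⇒ y* = 5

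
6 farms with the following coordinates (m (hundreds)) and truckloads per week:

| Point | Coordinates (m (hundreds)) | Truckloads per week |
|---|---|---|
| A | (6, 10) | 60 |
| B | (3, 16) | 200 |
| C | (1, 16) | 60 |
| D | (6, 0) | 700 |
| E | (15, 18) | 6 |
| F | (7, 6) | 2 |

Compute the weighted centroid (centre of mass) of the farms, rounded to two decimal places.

The minimiser of Σwᵢ‖p−pᵢ‖² is the weighted centroid p* = (Σwᵢpᵢ)/(Σwᵢ).
Σwᵢ = 1028.
Σwᵢxᵢ = 60·6 + 200·3 + 60·1 + 700·6 + 6·15 + 2·7 = 5324.
Σwᵢyᵢ = 60·10 + 200·16 + 60·16 + 700·0 + 6·18 + 2·6 = 4880.
x* = 5324/1028 = 5.18, y* = 4880/1028 = 4.75.

(5.18, 4.75)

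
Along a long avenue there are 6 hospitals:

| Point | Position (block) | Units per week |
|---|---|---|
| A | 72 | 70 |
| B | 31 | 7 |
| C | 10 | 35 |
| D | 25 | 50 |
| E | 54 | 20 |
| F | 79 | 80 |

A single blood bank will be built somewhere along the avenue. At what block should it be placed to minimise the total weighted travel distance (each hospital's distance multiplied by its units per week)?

x = 72

For a sum of weighted absolute distances on a line, the optimum is the weighted median (not the mean). Total weight W = 262; half-weight = 131.
Sort by position and accumulate weight:
  block 10 (C, w=35) → cum 35
  block 25 (D, w=50) → cum 85
  block 31 (B, w=7) → cum 92
  block 54 (E, w=20) → cum 112
  block 72 (A, w=70) → cum 182  ≥ 131 → median here
  block 79 (F, w=80) → cum 262
Optimal location: block 72.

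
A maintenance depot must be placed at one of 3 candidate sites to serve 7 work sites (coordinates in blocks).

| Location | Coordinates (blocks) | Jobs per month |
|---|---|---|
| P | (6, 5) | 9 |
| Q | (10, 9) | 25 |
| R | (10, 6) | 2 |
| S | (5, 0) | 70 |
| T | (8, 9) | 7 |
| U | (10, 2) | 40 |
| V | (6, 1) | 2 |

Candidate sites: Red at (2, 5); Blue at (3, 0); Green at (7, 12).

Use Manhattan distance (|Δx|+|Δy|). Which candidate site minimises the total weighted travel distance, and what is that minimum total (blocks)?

Blue, total 1104 blocks

Total weighted distance at each candidate:
  Red (2, 5): total = 1440
  Blue (3, 0): total = 1104
  Green (7, 12): total = 1792
Minimum is at Blue with total 1104 blocks.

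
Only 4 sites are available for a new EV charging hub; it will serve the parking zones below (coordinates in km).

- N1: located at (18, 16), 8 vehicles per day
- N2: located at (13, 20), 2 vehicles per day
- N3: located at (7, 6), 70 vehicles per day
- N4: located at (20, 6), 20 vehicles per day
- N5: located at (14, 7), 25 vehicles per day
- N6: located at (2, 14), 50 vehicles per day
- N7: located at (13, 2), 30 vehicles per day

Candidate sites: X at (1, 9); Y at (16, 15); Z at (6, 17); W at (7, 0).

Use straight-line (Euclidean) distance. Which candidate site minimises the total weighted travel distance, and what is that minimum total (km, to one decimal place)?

X, total 2034.5 km

Total weighted distance at each candidate:
  X (1, 9): total = 2034.5
  Y (16, 15): total = 2425.7
  Z (6, 17): total = 2307.6
  W (7, 0): total = 2084.0
Minimum is at X with total 2034.5 km.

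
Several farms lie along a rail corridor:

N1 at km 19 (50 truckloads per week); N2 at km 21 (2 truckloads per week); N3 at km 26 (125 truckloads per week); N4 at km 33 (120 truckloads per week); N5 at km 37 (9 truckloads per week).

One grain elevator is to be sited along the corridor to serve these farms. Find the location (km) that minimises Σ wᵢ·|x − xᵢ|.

x = 26

For a sum of weighted absolute distances on a line, the optimum is the weighted median (not the mean). Total weight W = 306; half-weight = 153.
Sort by position and accumulate weight:
  km 19 (N1, w=50) → cum 50
  km 21 (N2, w=2) → cum 52
  km 26 (N3, w=125) → cum 177  ≥ 153 → median here
  km 33 (N4, w=120) → cum 297
  km 37 (N5, w=9) → cum 306
Optimal location: km 26.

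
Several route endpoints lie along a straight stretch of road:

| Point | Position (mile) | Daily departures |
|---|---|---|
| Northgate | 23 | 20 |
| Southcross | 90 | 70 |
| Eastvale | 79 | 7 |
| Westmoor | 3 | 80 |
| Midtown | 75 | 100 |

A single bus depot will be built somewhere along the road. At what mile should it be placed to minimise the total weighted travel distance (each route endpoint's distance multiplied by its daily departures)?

x = 75

For a sum of weighted absolute distances on a line, the optimum is the weighted median (not the mean). Total weight W = 277; half-weight = 138.5.
Sort by position and accumulate weight:
  mile 3 (Westmoor, w=80) → cum 80
  mile 23 (Northgate, w=20) → cum 100
  mile 75 (Midtown, w=100) → cum 200  ≥ 138.5 → median here
  mile 79 (Eastvale, w=7) → cum 207
  mile 90 (Southcross, w=70) → cum 277
Optimal location: mile 75.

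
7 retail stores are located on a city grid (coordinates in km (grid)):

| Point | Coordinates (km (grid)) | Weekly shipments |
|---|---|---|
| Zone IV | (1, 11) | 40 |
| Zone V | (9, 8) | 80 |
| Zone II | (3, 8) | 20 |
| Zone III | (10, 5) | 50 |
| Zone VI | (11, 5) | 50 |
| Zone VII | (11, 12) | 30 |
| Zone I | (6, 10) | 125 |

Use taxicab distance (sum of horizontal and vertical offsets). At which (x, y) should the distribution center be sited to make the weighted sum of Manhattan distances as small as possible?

Manhattan distance separates: Σwᵢ(|x−xᵢ|+|y−yᵢ|) = Σwᵢ|x−xᵢ| + Σwᵢ|y−yᵢ|, so x and y are optimised independently as 1-D weighted medians.
Total weight W = 395; half = 197.5.
x-coordinate, sorted with cumulative weight:
  x=1 (Zone IV, w=40) cum 40
  x=3 (Zone II, w=20) cum 60
  x=6 (Zone I, w=125) cum 185
  x=9 (Zone V, w=80) cum 265  ← median
  x=10 (Zone III, w=50) cum 315
  x=11 (Zone VI, w=50) cum 365
  x=11 (Zone VII, w=30) cum 395
⇒ x* = 9
y-coordinate, sorted with cumulative weight:
  y=5 (Zone III, w=50) cum 50
  y=5 (Zone VI, w=50) cum 100
  y=8 (Zone V, w=80) cum 180
  y=8 (Zone II, w=20) cum 200  ← median
  y=10 (Zone I, w=125) cum 325
  y=11 (Zone IV, w=40) cum 365
  y=12 (Zone VII, w=30) cum 395
⇒ y* = 8

(9, 8)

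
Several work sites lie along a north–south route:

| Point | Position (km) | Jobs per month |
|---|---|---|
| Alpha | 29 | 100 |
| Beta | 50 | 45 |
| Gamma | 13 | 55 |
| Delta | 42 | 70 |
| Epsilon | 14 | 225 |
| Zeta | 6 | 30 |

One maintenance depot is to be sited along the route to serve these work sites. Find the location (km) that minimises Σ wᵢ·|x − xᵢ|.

For a sum of weighted absolute distances on a line, the optimum is the weighted median (not the mean). Total weight W = 525; half-weight = 262.5.
Sort by position and accumulate weight:
  km 6 (Zeta, w=30) → cum 30
  km 13 (Gamma, w=55) → cum 85
  km 14 (Epsilon, w=225) → cum 310  ≥ 262.5 → median here
  km 29 (Alpha, w=100) → cum 410
  km 42 (Delta, w=70) → cum 480
  km 50 (Beta, w=45) → cum 525
Optimal location: km 14.

x = 14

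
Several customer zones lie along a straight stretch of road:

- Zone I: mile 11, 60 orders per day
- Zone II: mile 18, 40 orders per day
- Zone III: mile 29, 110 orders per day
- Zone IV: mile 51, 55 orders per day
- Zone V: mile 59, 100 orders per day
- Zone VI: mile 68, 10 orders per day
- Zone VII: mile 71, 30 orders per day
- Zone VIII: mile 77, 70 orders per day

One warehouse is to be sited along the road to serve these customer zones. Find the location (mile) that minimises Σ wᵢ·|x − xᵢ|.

x = 51

For a sum of weighted absolute distances on a line, the optimum is the weighted median (not the mean). Total weight W = 475; half-weight = 237.5.
Sort by position and accumulate weight:
  mile 11 (Zone I, w=60) → cum 60
  mile 18 (Zone II, w=40) → cum 100
  mile 29 (Zone III, w=110) → cum 210
  mile 51 (Zone IV, w=55) → cum 265  ≥ 237.5 → median here
  mile 59 (Zone V, w=100) → cum 365
  mile 68 (Zone VI, w=10) → cum 375
  mile 71 (Zone VII, w=30) → cum 405
  mile 77 (Zone VIII, w=70) → cum 475
Optimal location: mile 51.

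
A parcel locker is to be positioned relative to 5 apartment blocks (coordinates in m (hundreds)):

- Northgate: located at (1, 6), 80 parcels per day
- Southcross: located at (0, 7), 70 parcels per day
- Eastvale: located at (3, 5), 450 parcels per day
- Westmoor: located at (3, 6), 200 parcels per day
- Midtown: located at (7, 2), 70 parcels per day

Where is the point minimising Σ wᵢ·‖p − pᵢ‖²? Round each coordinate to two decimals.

(2.90, 5.24)

The minimiser of Σwᵢ‖p−pᵢ‖² is the weighted centroid p* = (Σwᵢpᵢ)/(Σwᵢ).
Σwᵢ = 870.
Σwᵢxᵢ = 80·1 + 70·0 + 450·3 + 200·3 + 70·7 = 2520.
Σwᵢyᵢ = 80·6 + 70·7 + 450·5 + 200·6 + 70·2 = 4560.
x* = 2520/870 = 2.90, y* = 4560/870 = 5.24.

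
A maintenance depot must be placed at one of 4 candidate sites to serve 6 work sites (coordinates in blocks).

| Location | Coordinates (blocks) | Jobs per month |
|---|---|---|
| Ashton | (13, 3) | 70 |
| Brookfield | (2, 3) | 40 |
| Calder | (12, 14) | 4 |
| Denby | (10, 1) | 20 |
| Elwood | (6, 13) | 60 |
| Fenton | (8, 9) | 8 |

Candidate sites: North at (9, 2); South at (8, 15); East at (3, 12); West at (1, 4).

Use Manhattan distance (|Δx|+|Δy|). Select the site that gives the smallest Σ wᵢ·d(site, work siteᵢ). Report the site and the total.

North, total 1674 blocks

Total weighted distance at each candidate:
  North (9, 2): total = 1674
  South (8, 15): total = 2538
  East (3, 12): total = 2438
  West (1, 4): total = 2250
Minimum is at North with total 1674 blocks.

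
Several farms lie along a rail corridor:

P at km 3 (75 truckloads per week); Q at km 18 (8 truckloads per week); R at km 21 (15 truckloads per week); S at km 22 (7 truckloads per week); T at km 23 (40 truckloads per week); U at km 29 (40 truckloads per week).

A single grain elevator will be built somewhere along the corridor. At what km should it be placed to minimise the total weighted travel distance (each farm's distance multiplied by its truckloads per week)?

For a sum of weighted absolute distances on a line, the optimum is the weighted median (not the mean). Total weight W = 185; half-weight = 92.5.
Sort by position and accumulate weight:
  km 3 (P, w=75) → cum 75
  km 18 (Q, w=8) → cum 83
  km 21 (R, w=15) → cum 98  ≥ 92.5 → median here
  km 22 (S, w=7) → cum 105
  km 23 (T, w=40) → cum 145
  km 29 (U, w=40) → cum 185
Optimal location: km 21.

x = 21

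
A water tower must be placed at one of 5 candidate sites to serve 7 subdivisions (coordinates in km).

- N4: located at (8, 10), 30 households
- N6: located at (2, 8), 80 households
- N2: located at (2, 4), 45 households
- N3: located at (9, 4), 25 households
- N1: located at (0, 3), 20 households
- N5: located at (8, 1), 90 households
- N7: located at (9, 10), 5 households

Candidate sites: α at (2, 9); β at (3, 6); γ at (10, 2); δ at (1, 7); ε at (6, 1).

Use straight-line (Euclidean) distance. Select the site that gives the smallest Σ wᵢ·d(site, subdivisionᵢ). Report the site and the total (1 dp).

β, total 1387.0 km

Total weighted distance at each candidate:
  α (2, 9): total = 1764.4
  β (3, 6): total = 1387.0
  γ (10, 2): total = 1916.9
  δ (1, 7): total = 1652.5
  ε (6, 1): total = 1606.6
Minimum is at β with total 1387.0 km.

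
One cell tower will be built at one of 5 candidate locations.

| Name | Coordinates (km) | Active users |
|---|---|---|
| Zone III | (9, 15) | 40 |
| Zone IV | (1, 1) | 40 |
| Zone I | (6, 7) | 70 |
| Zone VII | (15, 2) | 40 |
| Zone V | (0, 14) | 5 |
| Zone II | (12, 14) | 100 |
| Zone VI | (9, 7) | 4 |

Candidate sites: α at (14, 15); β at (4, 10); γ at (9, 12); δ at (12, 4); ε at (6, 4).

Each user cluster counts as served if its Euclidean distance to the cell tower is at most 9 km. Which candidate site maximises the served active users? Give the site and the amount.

β, covering 219

Coverage radius r = 9 km; a point is covered iff (Δx)²+(Δy)² ≤ 9² = 81.
  α (14, 15): covers {Zone III, Zone II} → 140
  β (4, 10): covers {Zone III, Zone I, Zone V, Zone II, Zone VI} → 219
  γ (9, 12): covers {Zone III, Zone I, Zone II, Zone VI} → 214
  δ (12, 4): covers {Zone I, Zone VII, Zone VI} → 114
  ε (6, 4): covers {Zone IV, Zone I, Zone VI} → 114
Maximum coverage at β: 219 active users.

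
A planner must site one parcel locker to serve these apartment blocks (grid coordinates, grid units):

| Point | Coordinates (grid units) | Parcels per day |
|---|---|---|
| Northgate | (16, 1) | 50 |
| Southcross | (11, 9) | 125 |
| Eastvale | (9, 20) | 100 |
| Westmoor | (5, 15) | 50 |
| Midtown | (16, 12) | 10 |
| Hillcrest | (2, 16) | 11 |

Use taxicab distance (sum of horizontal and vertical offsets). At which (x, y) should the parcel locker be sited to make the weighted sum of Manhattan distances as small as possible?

Manhattan distance separates: Σwᵢ(|x−xᵢ|+|y−yᵢ|) = Σwᵢ|x−xᵢ| + Σwᵢ|y−yᵢ|, so x and y are optimised independently as 1-D weighted medians.
Total weight W = 346; half = 173.
x-coordinate, sorted with cumulative weight:
  x=2 (Hillcrest, w=11) cum 11
  x=5 (Westmoor, w=50) cum 61
  x=9 (Eastvale, w=100) cum 161
  x=11 (Southcross, w=125) cum 286  ← median
  x=16 (Northgate, w=50) cum 336
  x=16 (Midtown, w=10) cum 346
⇒ x* = 11
y-coordinate, sorted with cumulative weight:
  y=1 (Northgate, w=50) cum 50
  y=9 (Southcross, w=125) cum 175  ← median
  y=12 (Midtown, w=10) cum 185
  y=15 (Westmoor, w=50) cum 235
  y=16 (Hillcrest, w=11) cum 246
  y=20 (Eastvale, w=100) cum 346
⇒ y* = 9

(11, 9)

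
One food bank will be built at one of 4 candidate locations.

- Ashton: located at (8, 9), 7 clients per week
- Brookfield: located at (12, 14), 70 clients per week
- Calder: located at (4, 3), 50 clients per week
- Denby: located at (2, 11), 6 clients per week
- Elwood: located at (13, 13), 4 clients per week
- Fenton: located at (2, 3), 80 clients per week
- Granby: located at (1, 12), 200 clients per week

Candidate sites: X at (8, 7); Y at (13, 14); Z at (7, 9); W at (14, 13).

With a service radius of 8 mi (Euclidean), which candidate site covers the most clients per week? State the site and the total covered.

Z, covering 417

Coverage radius r = 8 mi; a point is covered iff (Δx)²+(Δy)² ≤ 8² = 64.
  X (8, 7): covers {Ashton, Calder, Denby, Elwood, Fenton} → 147
  Y (13, 14): covers {Ashton, Brookfield, Elwood} → 81
  Z (7, 9): covers {Ashton, Brookfield, Calder, Denby, Elwood, Fenton, Granby} → 417
  W (14, 13): covers {Ashton, Brookfield, Elwood} → 81
Maximum coverage at Z: 417 clients per week.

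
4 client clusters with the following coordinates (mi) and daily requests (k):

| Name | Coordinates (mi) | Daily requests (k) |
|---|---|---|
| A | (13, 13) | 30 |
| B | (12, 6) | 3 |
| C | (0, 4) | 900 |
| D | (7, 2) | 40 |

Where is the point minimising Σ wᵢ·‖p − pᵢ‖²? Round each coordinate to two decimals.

(0.73, 4.20)

The minimiser of Σwᵢ‖p−pᵢ‖² is the weighted centroid p* = (Σwᵢpᵢ)/(Σwᵢ).
Σwᵢ = 973.
Σwᵢxᵢ = 30·13 + 3·12 + 900·0 + 40·7 = 706.
Σwᵢyᵢ = 30·13 + 3·6 + 900·4 + 40·2 = 4088.
x* = 706/973 = 0.73, y* = 4088/973 = 4.20.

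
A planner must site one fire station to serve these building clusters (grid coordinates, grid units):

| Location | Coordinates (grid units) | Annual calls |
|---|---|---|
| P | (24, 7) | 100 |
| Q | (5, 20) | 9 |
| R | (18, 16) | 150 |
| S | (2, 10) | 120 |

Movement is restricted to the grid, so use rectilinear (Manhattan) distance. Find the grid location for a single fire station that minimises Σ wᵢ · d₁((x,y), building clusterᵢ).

(18, 10)

Manhattan distance separates: Σwᵢ(|x−xᵢ|+|y−yᵢ|) = Σwᵢ|x−xᵢ| + Σwᵢ|y−yᵢ|, so x and y are optimised independently as 1-D weighted medians.
Total weight W = 379; half = 189.5.
x-coordinate, sorted with cumulative weight:
  x=2 (S, w=120) cum 120
  x=5 (Q, w=9) cum 129
  x=18 (R, w=150) cum 279  ← median
  x=24 (P, w=100) cum 379
⇒ x* = 18
y-coordinate, sorted with cumulative weight:
  y=7 (P, w=100) cum 100
  y=10 (S, w=120) cum 220  ← median
  y=16 (R, w=150) cum 370
  y=20 (Q, w=9) cum 379
⇒ y* = 10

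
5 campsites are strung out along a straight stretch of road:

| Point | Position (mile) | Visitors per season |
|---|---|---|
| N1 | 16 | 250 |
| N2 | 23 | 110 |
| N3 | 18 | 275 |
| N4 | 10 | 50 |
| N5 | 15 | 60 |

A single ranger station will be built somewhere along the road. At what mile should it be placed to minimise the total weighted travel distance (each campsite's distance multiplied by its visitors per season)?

For a sum of weighted absolute distances on a line, the optimum is the weighted median (not the mean). Total weight W = 745; half-weight = 372.5.
Sort by position and accumulate weight:
  mile 10 (N4, w=50) → cum 50
  mile 15 (N5, w=60) → cum 110
  mile 16 (N1, w=250) → cum 360
  mile 18 (N3, w=275) → cum 635  ≥ 372.5 → median here
  mile 23 (N2, w=110) → cum 745
Optimal location: mile 18.

x = 18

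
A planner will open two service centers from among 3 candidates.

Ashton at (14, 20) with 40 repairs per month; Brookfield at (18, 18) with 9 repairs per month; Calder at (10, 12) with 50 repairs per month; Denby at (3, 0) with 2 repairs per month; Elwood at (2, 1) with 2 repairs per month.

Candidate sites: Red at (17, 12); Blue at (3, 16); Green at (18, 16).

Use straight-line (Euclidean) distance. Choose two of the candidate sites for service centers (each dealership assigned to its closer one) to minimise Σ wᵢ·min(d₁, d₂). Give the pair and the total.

{Red, Green}, total 668.4

Evaluate every pair (each demand assigned to the nearer of the two):
  {Red, Green}: total = 668.4
  {Blue, Green}: total = 709.5
  {Red, Blue}: total = 808.6
Best pair: {Red, Green} with total 668.4.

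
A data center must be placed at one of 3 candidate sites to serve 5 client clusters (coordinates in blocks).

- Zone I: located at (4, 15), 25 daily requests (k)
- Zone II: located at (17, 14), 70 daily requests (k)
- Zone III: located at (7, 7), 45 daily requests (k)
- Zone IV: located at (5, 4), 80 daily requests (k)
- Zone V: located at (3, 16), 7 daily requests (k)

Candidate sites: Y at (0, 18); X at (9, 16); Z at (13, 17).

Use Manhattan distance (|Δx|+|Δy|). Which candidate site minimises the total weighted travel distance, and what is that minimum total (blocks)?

Total weighted distance at each candidate:
  Y (0, 18): total = 4010
  X (9, 16): total = 2667
  Z (13, 17): total = 3242
Minimum is at X with total 2667 blocks.

X, total 2667 blocks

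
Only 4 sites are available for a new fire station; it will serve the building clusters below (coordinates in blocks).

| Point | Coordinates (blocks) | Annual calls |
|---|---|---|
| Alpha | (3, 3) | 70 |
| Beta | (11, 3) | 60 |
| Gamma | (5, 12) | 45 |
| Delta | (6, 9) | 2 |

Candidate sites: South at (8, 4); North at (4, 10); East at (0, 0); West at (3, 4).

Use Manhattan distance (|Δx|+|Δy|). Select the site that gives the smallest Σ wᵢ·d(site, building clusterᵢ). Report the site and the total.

Total weighted distance at each candidate:
  South (8, 4): total = 1169
  North (4, 10): total = 1541
  East (0, 0): total = 2055
  West (3, 4): total = 1076
Minimum is at West with total 1076 blocks.

West, total 1076 blocks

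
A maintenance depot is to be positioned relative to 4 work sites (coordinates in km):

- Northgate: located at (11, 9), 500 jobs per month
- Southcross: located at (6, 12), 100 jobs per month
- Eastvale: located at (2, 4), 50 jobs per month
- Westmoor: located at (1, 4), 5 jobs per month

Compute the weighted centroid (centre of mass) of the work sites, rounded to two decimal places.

(9.47, 9.04)

The minimiser of Σwᵢ‖p−pᵢ‖² is the weighted centroid p* = (Σwᵢpᵢ)/(Σwᵢ).
Σwᵢ = 655.
Σwᵢxᵢ = 500·11 + 100·6 + 50·2 + 5·1 = 6205.
Σwᵢyᵢ = 500·9 + 100·12 + 50·4 + 5·4 = 5920.
x* = 6205/655 = 9.47, y* = 5920/655 = 9.04.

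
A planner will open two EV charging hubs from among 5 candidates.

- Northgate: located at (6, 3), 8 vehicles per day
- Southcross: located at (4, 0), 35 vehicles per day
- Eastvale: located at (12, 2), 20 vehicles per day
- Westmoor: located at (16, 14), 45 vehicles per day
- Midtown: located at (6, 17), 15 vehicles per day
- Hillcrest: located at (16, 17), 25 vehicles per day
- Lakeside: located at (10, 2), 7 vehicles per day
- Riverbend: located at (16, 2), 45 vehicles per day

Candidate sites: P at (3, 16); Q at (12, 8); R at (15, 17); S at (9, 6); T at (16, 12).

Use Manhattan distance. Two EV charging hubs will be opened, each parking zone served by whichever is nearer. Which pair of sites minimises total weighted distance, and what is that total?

Evaluate every pair (each demand assigned to the nearer of the two):
  {R, S}: total = 1443
  {S, T}: total = 1483
  {Q, R}: total = 1614
  {Q, T}: total = 1714
  {P, T}: total = 1840
  {Q, S}: total = 2023
  {R, T}: total = 2084
  {P, Q}: total = 2109
  {P, S}: total = 2188
  {P, R}: total = 2208
Best pair: {R, S} with total 1443.

{R, S}, total 1443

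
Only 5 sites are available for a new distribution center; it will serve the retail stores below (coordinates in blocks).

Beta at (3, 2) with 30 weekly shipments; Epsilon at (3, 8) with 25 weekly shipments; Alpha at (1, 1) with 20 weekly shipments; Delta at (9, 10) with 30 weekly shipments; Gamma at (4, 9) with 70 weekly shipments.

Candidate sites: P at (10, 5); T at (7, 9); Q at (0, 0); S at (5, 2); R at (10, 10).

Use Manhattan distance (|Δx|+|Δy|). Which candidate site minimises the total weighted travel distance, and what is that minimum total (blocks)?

Total weighted distance at each candidate:
  P (10, 5): total = 1690
  T (7, 9): total = 1035
  Q (0, 0): total = 1945
  S (5, 2): total = 1280
  R (10, 10): total = 1555
Minimum is at T with total 1035 blocks.

T, total 1035 blocks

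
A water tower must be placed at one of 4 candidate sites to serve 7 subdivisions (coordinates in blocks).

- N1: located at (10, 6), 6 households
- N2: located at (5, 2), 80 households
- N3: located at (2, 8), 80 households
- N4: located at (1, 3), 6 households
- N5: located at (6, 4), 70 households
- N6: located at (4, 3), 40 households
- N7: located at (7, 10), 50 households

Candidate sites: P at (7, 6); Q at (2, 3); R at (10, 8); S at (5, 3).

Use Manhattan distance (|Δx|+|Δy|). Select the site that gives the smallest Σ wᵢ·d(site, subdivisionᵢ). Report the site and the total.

Total weighted distance at each candidate:
  P (7, 6): total = 1762
  Q (2, 3): total = 1822
  R (10, 8): total = 2866
  S (5, 3): total = 1422
Minimum is at S with total 1422 blocks.

S, total 1422 blocks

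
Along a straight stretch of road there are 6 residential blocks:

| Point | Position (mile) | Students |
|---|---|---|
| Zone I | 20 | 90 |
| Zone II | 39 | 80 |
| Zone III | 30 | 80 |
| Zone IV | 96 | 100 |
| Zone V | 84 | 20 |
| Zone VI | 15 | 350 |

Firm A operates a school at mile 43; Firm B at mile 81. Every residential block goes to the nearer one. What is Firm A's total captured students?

The indifferent point is the midpoint (43+81)/2 = 62; residential blocks left of it (closer to Firm A at 43) go to Firm A, those right go to Firm B.
  Zone VI at 15 (w=350) → Firm A
  Zone I at 20 (w=90) → Firm A
  Zone III at 30 (w=80) → Firm A
  Zone II at 39 (w=80) → Firm A
  Zone V at 84 (w=20) → Firm B
  Zone IV at 96 (w=100) → Firm B
Firm A captures 600; Firm B captures 120.

600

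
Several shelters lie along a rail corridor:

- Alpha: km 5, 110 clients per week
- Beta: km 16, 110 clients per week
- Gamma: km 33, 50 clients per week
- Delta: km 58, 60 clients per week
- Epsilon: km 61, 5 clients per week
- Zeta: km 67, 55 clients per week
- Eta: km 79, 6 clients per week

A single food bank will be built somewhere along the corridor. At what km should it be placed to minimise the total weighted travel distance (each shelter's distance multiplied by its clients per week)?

For a sum of weighted absolute distances on a line, the optimum is the weighted median (not the mean). Total weight W = 396; half-weight = 198.
Sort by position and accumulate weight:
  km 5 (Alpha, w=110) → cum 110
  km 16 (Beta, w=110) → cum 220  ≥ 198 → median here
  km 33 (Gamma, w=50) → cum 270
  km 58 (Delta, w=60) → cum 330
  km 61 (Epsilon, w=5) → cum 335
  km 67 (Zeta, w=55) → cum 390
  km 79 (Eta, w=6) → cum 396
Optimal location: km 16.

x = 16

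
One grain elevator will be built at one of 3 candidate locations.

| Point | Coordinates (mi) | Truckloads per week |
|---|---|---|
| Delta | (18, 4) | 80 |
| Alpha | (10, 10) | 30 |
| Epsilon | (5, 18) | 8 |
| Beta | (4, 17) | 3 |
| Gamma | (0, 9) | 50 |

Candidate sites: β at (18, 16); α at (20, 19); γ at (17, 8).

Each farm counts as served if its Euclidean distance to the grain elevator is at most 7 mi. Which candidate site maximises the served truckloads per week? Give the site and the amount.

γ, covering 80

Coverage radius r = 7 mi; a point is covered iff (Δx)²+(Δy)² ≤ 7² = 49.
  β (18, 16): covers {none} → 0
  α (20, 19): covers {none} → 0
  γ (17, 8): covers {Delta} → 80
Maximum coverage at γ: 80 truckloads per week.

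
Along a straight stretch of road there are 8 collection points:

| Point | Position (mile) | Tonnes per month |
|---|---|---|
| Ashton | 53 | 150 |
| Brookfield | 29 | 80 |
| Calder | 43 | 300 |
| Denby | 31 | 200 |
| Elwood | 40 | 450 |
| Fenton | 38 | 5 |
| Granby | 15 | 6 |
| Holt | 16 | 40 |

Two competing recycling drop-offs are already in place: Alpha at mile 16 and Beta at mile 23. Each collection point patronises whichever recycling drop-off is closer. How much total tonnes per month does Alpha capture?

46

The indifferent point is the midpoint (16+23)/2 = 19.5; collection points left of it (closer to Alpha at 16) go to Alpha, those right go to Beta.
  Granby at 15 (w=6) → Alpha
  Holt at 16 (w=40) → Alpha
  Brookfield at 29 (w=80) → Beta
  Denby at 31 (w=200) → Beta
  Fenton at 38 (w=5) → Beta
  Elwood at 40 (w=450) → Beta
  Calder at 43 (w=300) → Beta
  Ashton at 53 (w=150) → Beta
Alpha captures 46; Beta captures 1185.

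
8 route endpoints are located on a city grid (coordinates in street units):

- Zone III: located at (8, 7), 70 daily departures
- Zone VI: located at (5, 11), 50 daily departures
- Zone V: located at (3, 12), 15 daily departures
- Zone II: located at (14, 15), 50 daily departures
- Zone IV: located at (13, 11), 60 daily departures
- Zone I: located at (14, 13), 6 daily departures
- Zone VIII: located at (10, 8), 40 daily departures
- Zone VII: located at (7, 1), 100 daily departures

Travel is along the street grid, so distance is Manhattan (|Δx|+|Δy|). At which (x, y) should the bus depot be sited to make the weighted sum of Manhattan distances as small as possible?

(8, 8)

Manhattan distance separates: Σwᵢ(|x−xᵢ|+|y−yᵢ|) = Σwᵢ|x−xᵢ| + Σwᵢ|y−yᵢ|, so x and y are optimised independently as 1-D weighted medians.
Total weight W = 391; half = 195.5.
x-coordinate, sorted with cumulative weight:
  x=3 (Zone V, w=15) cum 15
  x=5 (Zone VI, w=50) cum 65
  x=7 (Zone VII, w=100) cum 165
  x=8 (Zone III, w=70) cum 235  ← median
  x=10 (Zone VIII, w=40) cum 275
  x=13 (Zone IV, w=60) cum 335
  x=14 (Zone II, w=50) cum 385
  x=14 (Zone I, w=6) cum 391
⇒ x* = 8
y-coordinate, sorted with cumulative weight:
  y=1 (Zone VII, w=100) cum 100
  y=7 (Zone III, w=70) cum 170
  y=8 (Zone VIII, w=40) cum 210  ← median
  y=11 (Zone VI, w=50) cum 260
  y=11 (Zone IV, w=60) cum 320
  y=12 (Zone V, w=15) cum 335
  y=13 (Zone I, w=6) cum 341
  y=15 (Zone II, w=50) cum 391
⇒ y* = 8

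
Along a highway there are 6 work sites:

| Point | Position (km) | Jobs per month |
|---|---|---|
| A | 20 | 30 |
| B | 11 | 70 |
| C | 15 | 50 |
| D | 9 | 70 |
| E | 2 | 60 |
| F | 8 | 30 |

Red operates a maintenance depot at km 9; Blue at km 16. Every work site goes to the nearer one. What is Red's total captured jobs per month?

The indifferent point is the midpoint (9+16)/2 = 12.5; work sites left of it (closer to Red at 9) go to Red, those right go to Blue.
  E at 2 (w=60) → Red
  F at 8 (w=30) → Red
  D at 9 (w=70) → Red
  B at 11 (w=70) → Red
  C at 15 (w=50) → Blue
  A at 20 (w=30) → Blue
Red captures 230; Blue captures 80.

230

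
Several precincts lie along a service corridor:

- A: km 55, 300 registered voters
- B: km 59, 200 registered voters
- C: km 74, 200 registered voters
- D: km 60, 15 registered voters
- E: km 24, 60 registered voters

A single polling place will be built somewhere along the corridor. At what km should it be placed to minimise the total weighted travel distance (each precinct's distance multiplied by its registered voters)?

x = 59

For a sum of weighted absolute distances on a line, the optimum is the weighted median (not the mean). Total weight W = 775; half-weight = 387.5.
Sort by position and accumulate weight:
  km 24 (E, w=60) → cum 60
  km 55 (A, w=300) → cum 360
  km 59 (B, w=200) → cum 560  ≥ 387.5 → median here
  km 60 (D, w=15) → cum 575
  km 74 (C, w=200) → cum 775
Optimal location: km 59.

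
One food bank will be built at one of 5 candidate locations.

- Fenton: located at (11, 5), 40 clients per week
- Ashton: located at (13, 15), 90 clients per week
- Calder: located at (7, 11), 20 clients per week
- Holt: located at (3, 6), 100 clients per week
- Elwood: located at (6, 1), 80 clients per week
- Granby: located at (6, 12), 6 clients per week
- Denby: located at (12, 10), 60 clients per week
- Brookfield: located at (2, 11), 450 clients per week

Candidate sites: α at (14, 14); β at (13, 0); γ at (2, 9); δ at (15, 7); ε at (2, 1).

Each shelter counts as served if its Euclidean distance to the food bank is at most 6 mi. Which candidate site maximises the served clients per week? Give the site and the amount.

Coverage radius r = 6 mi; a point is covered iff (Δx)²+(Δy)² ≤ 6² = 36.
  α (14, 14): covers {Ashton, Denby} → 150
  β (13, 0): covers {Fenton} → 40
  γ (2, 9): covers {Calder, Holt, Granby, Brookfield} → 576
  δ (15, 7): covers {Fenton, Denby} → 100
  ε (2, 1): covers {Holt, Elwood} → 180
Maximum coverage at γ: 576 clients per week.

γ, covering 576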